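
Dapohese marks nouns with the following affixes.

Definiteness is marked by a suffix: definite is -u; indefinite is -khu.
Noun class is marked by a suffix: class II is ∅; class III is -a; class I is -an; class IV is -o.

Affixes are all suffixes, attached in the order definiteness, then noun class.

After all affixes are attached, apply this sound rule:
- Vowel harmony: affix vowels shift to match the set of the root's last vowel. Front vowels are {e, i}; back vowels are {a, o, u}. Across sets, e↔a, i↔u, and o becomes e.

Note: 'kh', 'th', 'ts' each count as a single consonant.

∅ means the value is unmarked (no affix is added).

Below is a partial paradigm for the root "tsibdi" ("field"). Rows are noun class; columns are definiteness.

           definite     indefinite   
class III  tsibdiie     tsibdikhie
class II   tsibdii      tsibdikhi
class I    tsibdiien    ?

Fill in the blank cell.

Attach definiteness indefinite -khu → tsibdikhu.
Attach noun class class I -an → tsibdikhuan.
Apply vowel harmony: tsibdikhuan → tsibdikhien.

tsibdikhien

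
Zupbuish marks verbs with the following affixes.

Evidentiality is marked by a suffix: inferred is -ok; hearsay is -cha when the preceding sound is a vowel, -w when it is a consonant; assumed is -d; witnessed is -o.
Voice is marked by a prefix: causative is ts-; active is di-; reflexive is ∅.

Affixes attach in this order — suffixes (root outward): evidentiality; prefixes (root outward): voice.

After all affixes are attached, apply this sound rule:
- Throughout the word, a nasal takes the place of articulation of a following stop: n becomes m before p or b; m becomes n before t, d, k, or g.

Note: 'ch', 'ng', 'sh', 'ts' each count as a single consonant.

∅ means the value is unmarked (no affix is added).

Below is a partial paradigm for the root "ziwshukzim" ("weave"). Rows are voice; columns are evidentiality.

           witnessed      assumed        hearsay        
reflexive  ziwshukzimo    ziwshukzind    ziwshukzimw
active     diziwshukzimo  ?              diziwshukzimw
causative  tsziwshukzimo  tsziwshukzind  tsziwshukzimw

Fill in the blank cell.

Attach voice active di- → diziwshukzim.
Attach evidentiality assumed -d → diziwshukzimd.
Apply nasal assimilation: diziwshukzimd → diziwshukzind.

diziwshukzind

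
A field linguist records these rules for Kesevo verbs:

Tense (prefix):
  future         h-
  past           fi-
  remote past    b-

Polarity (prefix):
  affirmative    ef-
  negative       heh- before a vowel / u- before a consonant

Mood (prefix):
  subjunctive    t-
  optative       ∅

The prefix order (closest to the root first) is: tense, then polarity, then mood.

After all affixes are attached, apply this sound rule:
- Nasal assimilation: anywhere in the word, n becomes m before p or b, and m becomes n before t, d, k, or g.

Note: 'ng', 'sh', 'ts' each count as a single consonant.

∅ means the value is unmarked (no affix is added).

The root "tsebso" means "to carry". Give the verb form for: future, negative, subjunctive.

tuhtsebso

Attach tense future h- → htsebso.
Attach polarity negative u- (before consonant 'h') → uhtsebso.
Attach mood subjunctive t- → tuhtsebso.
Nasal assimilation: no change.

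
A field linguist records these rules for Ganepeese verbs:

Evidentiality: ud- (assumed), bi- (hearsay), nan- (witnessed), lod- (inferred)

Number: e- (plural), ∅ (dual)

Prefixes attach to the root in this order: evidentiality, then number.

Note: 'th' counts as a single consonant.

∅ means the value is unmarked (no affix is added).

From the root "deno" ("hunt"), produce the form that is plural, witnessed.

enandeno

Attach evidentiality witnessed nan- → nandeno.
Attach number plural e- → enandeno.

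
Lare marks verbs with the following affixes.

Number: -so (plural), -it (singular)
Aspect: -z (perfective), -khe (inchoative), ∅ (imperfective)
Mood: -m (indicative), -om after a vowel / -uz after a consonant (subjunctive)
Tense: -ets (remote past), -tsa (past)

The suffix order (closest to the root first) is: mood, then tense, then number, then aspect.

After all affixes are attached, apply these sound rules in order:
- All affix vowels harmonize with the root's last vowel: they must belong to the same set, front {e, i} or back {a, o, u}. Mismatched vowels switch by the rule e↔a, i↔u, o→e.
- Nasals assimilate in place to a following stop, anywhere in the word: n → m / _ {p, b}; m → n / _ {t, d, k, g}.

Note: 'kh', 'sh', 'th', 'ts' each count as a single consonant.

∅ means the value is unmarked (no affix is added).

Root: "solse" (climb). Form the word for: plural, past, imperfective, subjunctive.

solseemtsese

Attach mood subjunctive -om (after vowel 'e') → solseom.
Attach tense past -tsa → solseomtsa.
Attach number plural -so → solseomtsaso.
aspect = imperfective: zero marking, form stays solseomtsaso.
Apply vowel harmony: solseomtsaso → solseemtsese.
Nasal assimilation: no change.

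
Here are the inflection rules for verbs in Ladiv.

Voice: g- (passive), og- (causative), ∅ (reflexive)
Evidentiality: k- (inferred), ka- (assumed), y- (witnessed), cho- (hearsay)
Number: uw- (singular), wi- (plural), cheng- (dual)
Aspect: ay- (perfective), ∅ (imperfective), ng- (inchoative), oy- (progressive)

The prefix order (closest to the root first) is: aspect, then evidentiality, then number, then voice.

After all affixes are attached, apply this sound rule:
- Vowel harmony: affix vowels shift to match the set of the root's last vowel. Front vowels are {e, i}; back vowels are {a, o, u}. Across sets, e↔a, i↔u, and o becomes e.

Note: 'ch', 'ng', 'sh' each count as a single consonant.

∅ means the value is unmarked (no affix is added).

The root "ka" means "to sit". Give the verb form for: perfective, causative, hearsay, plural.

Attach aspect perfective ay- → ayka.
Attach evidentiality hearsay cho- → choayka.
Attach number plural wi- → wichoayka.
Attach voice causative og- → ogwichoayka.
Apply vowel harmony: ogwichoayka → ogwuchoayka.

ogwuchoayka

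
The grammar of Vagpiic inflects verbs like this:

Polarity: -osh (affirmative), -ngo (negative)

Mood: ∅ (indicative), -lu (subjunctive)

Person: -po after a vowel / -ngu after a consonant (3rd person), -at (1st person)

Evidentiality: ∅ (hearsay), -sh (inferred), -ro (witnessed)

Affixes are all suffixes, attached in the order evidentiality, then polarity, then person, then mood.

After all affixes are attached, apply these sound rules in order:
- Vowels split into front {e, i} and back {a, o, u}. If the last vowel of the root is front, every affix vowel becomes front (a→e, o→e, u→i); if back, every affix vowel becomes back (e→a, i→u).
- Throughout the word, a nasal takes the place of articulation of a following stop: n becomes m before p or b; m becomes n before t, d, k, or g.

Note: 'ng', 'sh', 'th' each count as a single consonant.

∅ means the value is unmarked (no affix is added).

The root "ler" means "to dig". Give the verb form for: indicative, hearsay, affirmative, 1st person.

evidentiality = hearsay: zero marking, form stays ler.
Attach polarity affirmative -osh → lerosh.
Attach person 1st person -at → leroshat.
mood = indicative: zero marking, form stays leroshat.
Apply vowel harmony: leroshat → lereshet.
Nasal assimilation: no change.

lereshet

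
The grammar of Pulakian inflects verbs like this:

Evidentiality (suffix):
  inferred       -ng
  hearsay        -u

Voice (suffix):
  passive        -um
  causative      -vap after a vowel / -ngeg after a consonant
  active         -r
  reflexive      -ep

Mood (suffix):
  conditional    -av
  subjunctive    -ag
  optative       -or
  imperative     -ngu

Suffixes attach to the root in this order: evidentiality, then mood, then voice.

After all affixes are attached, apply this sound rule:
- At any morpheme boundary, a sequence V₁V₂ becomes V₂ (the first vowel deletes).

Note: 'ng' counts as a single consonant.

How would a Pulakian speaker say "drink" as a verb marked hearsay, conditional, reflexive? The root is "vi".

vavep

Attach evidentiality hearsay -u → viu.
Attach mood conditional -av → viuav.
Attach voice reflexive -ep → viuavep.
Apply vowel deletion: viuavep → vavep.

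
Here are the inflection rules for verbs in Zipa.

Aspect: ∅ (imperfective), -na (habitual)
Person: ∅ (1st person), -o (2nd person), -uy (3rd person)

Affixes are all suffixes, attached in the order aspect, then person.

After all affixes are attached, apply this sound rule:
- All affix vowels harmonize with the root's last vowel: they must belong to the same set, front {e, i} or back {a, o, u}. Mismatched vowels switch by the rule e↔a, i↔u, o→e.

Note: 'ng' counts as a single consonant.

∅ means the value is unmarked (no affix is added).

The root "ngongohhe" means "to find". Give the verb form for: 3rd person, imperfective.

aspect = imperfective: zero marking, form stays ngongohhe.
Attach person 3rd person -uy → ngongohheuy.
Apply vowel harmony: ngongohheuy → ngongohheiy.

ngongohheiy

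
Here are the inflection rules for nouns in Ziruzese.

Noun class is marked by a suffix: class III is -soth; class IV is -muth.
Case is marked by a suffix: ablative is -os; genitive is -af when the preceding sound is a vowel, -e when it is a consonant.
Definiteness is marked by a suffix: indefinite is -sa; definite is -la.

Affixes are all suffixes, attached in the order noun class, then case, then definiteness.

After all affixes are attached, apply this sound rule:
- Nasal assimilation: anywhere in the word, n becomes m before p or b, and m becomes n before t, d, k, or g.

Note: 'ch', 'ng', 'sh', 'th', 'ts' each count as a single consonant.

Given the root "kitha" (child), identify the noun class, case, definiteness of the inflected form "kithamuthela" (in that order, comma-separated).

class IV, genitive, definite

Segment: kitha-muth-e-la.
noun class: -muth → class IV.
case: -af/e → genitive.
definiteness: -la → definite.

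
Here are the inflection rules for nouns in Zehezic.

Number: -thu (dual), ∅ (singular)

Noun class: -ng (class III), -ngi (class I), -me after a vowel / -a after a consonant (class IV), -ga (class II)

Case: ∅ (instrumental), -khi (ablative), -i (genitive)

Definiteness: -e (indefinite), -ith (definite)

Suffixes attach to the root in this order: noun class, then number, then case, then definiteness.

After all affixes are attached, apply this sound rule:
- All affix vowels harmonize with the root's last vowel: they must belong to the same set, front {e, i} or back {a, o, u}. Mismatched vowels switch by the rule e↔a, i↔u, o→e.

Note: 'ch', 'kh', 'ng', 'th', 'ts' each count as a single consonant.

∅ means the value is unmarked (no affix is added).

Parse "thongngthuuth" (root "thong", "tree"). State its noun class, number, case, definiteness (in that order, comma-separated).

class III, dual, instrumental, definite

Segment: thong-ng-thu-ith.
noun class: -ng → class III.
number: -thu → dual.
case: ∅ → instrumental.
definiteness: -ith → definite.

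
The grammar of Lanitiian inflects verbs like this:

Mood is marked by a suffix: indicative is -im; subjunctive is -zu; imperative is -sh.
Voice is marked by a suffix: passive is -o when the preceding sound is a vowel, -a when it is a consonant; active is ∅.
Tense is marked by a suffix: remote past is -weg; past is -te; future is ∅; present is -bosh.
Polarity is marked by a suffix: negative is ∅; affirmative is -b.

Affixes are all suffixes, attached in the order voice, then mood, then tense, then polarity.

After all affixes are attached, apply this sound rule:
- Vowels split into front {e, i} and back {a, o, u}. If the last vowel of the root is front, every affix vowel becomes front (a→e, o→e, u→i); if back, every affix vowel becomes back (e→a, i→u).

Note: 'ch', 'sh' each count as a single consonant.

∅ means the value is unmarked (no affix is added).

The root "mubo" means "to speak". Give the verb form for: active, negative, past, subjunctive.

mubozuta

voice = active: zero marking, form stays mubo.
Attach mood subjunctive -zu → mubozu.
Attach tense past -te → mubozute.
polarity = negative: zero marking, form stays mubozute.
Apply vowel harmony: mubozute → mubozuta.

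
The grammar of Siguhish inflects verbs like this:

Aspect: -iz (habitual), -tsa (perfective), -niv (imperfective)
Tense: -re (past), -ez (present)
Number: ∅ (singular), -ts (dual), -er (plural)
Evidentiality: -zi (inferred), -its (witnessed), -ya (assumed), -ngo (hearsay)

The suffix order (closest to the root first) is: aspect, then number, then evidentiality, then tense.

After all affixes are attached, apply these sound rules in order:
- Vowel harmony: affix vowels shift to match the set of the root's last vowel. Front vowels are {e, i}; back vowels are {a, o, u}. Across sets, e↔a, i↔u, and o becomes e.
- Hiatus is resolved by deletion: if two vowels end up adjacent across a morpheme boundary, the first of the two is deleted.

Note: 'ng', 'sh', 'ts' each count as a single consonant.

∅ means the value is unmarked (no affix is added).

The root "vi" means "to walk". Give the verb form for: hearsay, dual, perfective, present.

vitsetsngez

Attach aspect perfective -tsa → vitsa.
Attach number dual -ts → vitsats.
Attach evidentiality hearsay -ngo → vitsatsngo.
Attach tense present -ez → vitsatsngoez.
Apply vowel harmony: vitsatsngoez → vitsetsngeez.
Apply vowel deletion: vitsetsngeez → vitsetsngez.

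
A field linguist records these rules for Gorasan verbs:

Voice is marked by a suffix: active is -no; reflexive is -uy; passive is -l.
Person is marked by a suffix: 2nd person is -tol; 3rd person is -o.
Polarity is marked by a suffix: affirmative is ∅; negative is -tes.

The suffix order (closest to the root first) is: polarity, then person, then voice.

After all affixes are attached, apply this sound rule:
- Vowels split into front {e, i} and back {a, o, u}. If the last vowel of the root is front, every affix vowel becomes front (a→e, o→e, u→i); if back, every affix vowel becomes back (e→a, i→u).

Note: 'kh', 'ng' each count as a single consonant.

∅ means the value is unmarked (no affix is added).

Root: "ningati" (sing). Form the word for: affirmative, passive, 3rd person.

ningatiel

polarity = affirmative: zero marking, form stays ningati.
Attach person 3rd person -o → ningatio.
Attach voice passive -l → ningatiol.
Apply vowel harmony: ningatiol → ningatiel.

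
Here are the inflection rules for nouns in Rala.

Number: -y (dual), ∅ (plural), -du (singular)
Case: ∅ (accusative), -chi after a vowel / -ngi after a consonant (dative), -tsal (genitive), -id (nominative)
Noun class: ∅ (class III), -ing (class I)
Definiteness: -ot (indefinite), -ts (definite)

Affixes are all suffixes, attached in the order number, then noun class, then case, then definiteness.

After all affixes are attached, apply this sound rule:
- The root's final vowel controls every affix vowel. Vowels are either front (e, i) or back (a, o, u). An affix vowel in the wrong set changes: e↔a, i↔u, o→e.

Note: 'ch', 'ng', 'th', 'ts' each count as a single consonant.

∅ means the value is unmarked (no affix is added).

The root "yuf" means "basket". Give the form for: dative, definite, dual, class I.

yufyungnguts

Attach number dual -y → yufy.
Attach noun class class I -ing → yufying.
Attach case dative -ngi (after consonant 'ng') → yufyingngi.
Attach definiteness definite -ts → yufyingngits.
Apply vowel harmony: yufyingngits → yufyungnguts.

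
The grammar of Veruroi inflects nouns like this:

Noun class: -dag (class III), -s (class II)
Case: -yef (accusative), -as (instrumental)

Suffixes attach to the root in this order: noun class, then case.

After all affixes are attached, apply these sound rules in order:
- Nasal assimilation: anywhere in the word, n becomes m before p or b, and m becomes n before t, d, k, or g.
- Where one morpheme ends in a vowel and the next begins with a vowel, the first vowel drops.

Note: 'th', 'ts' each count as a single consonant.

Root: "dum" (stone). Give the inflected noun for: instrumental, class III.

dundagas

Attach noun class class III -dag → dumdag.
Attach case instrumental -as → dumdagas.
Apply nasal assimilation: dumdagas → dundagas.
Vowel deletion: no change.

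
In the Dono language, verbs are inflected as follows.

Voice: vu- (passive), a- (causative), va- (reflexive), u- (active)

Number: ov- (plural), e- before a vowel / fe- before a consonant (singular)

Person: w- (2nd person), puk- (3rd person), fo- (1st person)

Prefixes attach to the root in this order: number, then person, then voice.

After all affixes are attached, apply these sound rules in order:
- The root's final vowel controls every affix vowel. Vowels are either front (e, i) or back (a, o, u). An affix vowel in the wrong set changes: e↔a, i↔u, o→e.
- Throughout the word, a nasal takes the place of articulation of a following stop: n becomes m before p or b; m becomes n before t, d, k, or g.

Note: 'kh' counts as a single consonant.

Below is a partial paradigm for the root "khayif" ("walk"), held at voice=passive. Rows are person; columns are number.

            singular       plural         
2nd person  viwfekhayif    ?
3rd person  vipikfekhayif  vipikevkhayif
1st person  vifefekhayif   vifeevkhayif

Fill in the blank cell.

Attach number plural ov- → ovkhayif.
Attach person 2nd person w- → wovkhayif.
Attach voice passive vu- → vuwovkhayif.
Apply vowel harmony: vuwovkhayif → viwevkhayif.
Nasal assimilation: no change.

viwevkhayif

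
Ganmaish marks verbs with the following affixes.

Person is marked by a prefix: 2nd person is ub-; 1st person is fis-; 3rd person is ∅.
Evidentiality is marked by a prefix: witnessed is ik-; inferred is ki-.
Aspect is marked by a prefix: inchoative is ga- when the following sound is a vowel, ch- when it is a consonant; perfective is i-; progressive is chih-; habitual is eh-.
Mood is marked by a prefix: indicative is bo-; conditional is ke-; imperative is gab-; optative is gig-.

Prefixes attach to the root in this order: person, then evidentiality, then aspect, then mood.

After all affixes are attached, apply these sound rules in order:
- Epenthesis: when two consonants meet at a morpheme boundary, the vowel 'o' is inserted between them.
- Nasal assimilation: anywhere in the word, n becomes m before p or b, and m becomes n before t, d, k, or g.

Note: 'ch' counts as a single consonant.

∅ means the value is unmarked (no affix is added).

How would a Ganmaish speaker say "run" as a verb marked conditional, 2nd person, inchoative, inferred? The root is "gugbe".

kechokiubogugbe

Attach person 2nd person ub- → ubgugbe.
Attach evidentiality inferred ki- → kiubgugbe.
Attach aspect inchoative ch- (before consonant 'k') → chkiubgugbe.
Attach mood conditional ke- → kechkiubgugbe.
Apply epenthesis: kechkiubgugbe → kechokiubogugbe.
Nasal assimilation: no change.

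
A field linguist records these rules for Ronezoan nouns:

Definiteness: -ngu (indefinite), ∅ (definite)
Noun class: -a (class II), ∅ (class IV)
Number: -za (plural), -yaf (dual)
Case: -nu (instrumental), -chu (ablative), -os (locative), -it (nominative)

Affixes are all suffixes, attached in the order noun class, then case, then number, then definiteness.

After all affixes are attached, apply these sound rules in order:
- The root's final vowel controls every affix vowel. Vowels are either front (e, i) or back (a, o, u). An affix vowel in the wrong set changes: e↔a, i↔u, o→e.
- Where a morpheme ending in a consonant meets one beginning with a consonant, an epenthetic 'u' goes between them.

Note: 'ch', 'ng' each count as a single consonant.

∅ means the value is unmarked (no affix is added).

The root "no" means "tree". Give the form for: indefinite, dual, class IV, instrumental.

nonuyafungu

noun class = class IV: zero marking, form stays no.
Attach case instrumental -nu → nonu.
Attach number dual -yaf → nonuyaf.
Attach definiteness indefinite -ngu → nonuyafngu.
Vowel harmony: no change.
Apply epenthesis: nonuyafngu → nonuyafungu.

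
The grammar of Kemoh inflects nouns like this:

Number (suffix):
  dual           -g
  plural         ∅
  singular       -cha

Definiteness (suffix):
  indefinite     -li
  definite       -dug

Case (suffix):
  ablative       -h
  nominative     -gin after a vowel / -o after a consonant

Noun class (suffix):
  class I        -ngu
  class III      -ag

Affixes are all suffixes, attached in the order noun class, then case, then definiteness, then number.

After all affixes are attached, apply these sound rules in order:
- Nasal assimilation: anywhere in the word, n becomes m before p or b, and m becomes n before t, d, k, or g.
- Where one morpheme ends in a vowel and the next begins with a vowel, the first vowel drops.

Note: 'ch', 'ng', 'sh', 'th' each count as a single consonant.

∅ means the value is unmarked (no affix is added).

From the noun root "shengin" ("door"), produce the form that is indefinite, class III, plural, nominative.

shenginagoli

Attach noun class class III -ag → shenginag.
Attach case nominative -o (after consonant 'g') → shenginago.
Attach definiteness indefinite -li → shenginagoli.
number = plural: zero marking, form stays shenginagoli.
Nasal assimilation: no change.
Vowel deletion: no change.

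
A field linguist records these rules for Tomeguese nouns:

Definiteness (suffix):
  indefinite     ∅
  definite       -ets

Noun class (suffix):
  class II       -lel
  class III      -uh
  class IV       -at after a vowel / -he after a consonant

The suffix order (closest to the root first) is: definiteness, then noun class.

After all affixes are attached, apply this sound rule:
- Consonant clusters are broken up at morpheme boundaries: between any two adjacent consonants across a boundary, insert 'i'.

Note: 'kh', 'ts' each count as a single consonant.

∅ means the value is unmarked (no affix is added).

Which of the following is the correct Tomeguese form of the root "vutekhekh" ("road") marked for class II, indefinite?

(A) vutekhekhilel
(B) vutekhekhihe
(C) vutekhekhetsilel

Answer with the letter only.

definiteness = indefinite: zero marking, form stays vutekhekh.
Attach noun class class II -lel → vutekhekhlel.
Apply epenthesis: vutekhekhlel → vutekhekhilel.
So the correct form is vutekhekhilel, option (A).
(C) vutekhekhetsilel is wrong: it uses definite instead of indefinite for definiteness.
(B) vutekhekhihe is wrong: it uses class IV instead of class II for noun class.

A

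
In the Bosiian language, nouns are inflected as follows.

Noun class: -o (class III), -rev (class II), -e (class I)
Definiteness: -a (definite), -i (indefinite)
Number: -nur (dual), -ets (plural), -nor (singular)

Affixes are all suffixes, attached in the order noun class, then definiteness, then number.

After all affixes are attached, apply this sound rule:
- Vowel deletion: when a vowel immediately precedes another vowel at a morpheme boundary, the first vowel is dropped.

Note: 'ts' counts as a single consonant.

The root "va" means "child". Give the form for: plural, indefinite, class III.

Attach noun class class III -o → vao.
Attach definiteness indefinite -i → vaoi.
Attach number plural -ets → vaoiets.
Apply vowel deletion: vaoiets → vets.

vets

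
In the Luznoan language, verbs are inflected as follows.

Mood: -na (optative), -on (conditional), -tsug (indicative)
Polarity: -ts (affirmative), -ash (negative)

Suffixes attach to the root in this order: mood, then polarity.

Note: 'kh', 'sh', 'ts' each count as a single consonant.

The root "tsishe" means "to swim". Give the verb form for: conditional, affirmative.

Attach mood conditional -on → tsisheon.
Attach polarity affirmative -ts → tsisheonts.

tsisheonts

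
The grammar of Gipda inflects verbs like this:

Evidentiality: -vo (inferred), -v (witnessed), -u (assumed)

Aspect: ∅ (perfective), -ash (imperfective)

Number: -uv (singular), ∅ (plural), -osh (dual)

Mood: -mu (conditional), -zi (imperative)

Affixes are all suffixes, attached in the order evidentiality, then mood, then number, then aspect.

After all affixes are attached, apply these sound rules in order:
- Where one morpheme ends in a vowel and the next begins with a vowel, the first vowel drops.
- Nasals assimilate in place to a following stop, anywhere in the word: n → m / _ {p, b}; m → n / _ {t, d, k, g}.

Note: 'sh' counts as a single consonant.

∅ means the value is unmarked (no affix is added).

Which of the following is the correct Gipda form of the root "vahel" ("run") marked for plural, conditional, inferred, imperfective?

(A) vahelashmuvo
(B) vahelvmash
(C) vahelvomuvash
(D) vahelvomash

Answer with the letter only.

D

Attach evidentiality inferred -vo → vahelvo.
Attach mood conditional -mu → vahelvomu.
number = plural: zero marking, form stays vahelvomu.
Attach aspect imperfective -ash → vahelvomuash.
Apply vowel deletion: vahelvomuash → vahelvomash.
Nasal assimilation: no change.
So the correct form is vahelvomash, option (D).
(B) vahelvmash is wrong: it uses witnessed instead of inferred for evidentiality.
(A) vahelashmuvo is wrong: it has the affixes in the wrong order.
(C) vahelvomuvash is wrong: it uses singular instead of plural for number.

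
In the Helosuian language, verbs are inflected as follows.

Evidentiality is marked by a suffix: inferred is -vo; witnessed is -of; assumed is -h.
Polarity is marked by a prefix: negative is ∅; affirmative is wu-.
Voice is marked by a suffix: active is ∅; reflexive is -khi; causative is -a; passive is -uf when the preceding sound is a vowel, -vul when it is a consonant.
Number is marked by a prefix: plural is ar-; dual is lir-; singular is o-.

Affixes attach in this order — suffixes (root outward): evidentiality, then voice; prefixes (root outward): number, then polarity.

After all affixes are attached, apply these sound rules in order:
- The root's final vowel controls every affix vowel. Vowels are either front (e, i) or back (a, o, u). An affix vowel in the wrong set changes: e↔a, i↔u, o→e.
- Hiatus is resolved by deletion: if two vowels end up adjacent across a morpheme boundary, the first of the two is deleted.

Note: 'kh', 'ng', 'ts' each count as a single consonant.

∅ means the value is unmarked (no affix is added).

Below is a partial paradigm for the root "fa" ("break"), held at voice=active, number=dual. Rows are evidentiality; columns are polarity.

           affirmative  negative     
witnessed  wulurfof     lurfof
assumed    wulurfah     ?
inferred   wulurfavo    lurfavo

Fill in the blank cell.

lurfah

Attach evidentiality assumed -h → fah.
voice = active: zero marking, form stays fah.
Attach number dual lir- → lirfah.
polarity = negative: zero marking, form stays lirfah.
Apply vowel harmony: lirfah → lurfah.
Vowel deletion: no change.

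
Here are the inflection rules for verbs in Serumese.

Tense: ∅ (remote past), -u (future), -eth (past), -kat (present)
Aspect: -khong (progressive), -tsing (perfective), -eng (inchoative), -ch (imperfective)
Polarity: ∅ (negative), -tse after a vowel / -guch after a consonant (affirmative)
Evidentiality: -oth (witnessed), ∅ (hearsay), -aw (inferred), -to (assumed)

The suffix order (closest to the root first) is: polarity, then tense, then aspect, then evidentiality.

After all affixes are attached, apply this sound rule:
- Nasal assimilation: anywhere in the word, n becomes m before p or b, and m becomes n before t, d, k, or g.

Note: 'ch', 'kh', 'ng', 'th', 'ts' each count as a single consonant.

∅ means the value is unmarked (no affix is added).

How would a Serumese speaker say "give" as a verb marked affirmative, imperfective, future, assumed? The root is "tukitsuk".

Attach polarity affirmative -guch (after consonant 'k') → tukitsukguch.
Attach tense future -u → tukitsukguchu.
Attach aspect imperfective -ch → tukitsukguchuch.
Attach evidentiality assumed -to → tukitsukguchuchto.
Nasal assimilation: no change.

tukitsukguchuchto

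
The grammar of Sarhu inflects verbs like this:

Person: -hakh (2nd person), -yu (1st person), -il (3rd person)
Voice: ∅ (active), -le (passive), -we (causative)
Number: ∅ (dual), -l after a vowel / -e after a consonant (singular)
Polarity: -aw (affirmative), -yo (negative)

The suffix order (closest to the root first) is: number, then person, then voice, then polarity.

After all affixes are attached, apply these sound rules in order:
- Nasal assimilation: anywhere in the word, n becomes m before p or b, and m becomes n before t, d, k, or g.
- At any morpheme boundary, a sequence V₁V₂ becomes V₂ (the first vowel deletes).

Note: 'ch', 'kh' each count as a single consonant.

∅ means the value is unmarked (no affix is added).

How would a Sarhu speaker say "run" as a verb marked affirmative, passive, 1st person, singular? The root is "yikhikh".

yikhikheyulaw

Attach number singular -e (after consonant 'kh') → yikhikhe.
Attach person 1st person -yu → yikhikheyu.
Attach voice passive -le → yikhikheyule.
Attach polarity affirmative -aw → yikhikheyuleaw.
Nasal assimilation: no change.
Apply vowel deletion: yikhikheyuleaw → yikhikheyulaw.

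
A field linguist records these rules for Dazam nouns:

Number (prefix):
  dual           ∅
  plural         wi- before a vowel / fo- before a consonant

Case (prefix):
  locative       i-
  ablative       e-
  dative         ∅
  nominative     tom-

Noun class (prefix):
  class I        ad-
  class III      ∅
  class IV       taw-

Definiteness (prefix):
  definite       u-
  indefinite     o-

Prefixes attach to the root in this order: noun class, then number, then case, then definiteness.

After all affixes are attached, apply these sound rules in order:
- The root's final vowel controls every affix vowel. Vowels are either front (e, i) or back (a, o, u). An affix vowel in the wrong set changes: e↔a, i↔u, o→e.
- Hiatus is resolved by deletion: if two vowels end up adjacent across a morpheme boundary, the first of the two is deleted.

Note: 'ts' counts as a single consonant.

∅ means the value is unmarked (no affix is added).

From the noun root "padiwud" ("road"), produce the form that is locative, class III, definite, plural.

ufopadiwud

noun class = class III: zero marking, form stays padiwud.
Attach number plural fo- (before consonant 'p') → fopadiwud.
Attach case locative i- → ifopadiwud.
Attach definiteness definite u- → uifopadiwud.
Apply vowel harmony: uifopadiwud → uufopadiwud.
Apply vowel deletion: uufopadiwud → ufopadiwud.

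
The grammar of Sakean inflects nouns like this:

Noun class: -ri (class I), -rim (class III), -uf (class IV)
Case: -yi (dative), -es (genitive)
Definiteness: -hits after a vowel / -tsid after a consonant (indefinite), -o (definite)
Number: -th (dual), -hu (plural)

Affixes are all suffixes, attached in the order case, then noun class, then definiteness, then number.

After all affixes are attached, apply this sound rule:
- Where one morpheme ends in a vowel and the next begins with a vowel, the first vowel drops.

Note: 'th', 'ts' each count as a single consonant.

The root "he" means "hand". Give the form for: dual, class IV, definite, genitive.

Attach case genitive -es → hees.
Attach noun class class IV -uf → heesuf.
Attach definiteness definite -o → heesufo.
Attach number dual -th → heesufoth.
Apply vowel deletion: heesufoth → hesufoth.

hesufoth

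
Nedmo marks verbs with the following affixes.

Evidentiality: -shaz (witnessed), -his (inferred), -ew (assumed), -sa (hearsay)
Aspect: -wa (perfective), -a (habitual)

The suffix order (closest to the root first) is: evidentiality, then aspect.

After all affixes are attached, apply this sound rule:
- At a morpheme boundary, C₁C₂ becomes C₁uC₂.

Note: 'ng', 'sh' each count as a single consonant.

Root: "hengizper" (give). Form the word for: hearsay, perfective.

Attach evidentiality hearsay -sa → hengizpersa.
Attach aspect perfective -wa → hengizpersawa.
Apply epenthesis: hengizpersawa → hengizperusawa.

hengizperusawa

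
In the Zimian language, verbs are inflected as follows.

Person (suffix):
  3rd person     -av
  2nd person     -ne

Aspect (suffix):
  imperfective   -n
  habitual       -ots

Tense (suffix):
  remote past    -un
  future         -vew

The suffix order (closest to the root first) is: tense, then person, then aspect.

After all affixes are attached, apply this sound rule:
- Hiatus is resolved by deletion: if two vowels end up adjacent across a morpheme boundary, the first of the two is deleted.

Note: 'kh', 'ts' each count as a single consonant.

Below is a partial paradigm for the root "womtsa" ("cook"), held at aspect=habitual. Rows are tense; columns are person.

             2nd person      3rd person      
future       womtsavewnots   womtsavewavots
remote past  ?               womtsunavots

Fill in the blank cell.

womtsunnots

Attach tense remote past -un → womtsaun.
Attach person 2nd person -ne → womtsaunne.
Attach aspect habitual -ots → womtsaunneots.
Apply vowel deletion: womtsaunneots → womtsunnots.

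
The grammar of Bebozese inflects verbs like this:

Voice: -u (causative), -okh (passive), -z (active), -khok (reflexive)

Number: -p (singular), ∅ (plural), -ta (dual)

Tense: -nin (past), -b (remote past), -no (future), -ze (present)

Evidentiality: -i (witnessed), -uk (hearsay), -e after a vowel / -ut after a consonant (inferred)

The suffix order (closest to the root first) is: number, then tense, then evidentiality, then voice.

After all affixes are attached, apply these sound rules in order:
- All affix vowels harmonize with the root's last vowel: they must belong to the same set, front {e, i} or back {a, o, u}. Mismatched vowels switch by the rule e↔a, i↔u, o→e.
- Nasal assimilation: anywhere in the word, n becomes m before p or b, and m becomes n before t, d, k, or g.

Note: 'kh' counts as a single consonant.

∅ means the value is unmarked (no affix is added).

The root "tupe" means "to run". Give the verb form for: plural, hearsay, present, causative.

tupezeiki

number = plural: zero marking, form stays tupe.
Attach tense present -ze → tupeze.
Attach evidentiality hearsay -uk → tupezeuk.
Attach voice causative -u → tupezeuku.
Apply vowel harmony: tupezeuku → tupezeiki.
Nasal assimilation: no change.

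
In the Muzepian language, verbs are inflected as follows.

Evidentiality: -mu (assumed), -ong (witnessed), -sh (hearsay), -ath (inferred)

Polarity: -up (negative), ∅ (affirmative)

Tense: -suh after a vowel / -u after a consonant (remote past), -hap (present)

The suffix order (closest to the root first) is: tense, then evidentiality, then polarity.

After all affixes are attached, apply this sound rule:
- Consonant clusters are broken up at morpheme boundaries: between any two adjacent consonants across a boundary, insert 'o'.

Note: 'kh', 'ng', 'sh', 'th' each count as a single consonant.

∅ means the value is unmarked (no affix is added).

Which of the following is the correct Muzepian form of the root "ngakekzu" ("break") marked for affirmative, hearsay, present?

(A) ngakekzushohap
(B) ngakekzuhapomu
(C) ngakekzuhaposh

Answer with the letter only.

Attach tense present -hap → ngakekzuhap.
Attach evidentiality hearsay -sh → ngakekzuhapsh.
polarity = affirmative: zero marking, form stays ngakekzuhapsh.
Apply epenthesis: ngakekzuhapsh → ngakekzuhaposh.
So the correct form is ngakekzuhaposh, option (C).
(A) ngakekzushohap is wrong: it has the affixes in the wrong order.
(B) ngakekzuhapomu is wrong: it uses assumed instead of hearsay for evidentiality.

C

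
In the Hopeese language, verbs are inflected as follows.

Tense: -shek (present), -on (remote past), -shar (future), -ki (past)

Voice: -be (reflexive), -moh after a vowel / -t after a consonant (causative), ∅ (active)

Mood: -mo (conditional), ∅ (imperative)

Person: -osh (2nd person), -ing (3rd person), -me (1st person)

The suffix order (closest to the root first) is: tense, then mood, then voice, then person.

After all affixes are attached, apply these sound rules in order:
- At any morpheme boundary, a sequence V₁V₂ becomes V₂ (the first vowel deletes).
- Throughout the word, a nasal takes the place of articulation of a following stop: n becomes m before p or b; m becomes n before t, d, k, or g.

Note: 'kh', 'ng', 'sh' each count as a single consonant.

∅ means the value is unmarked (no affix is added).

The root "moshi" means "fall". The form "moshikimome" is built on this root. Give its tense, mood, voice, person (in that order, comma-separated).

Segment: moshi-ki-mo-me.
tense: -ki → past.
mood: -mo → conditional.
voice: ∅ → active.
person: -me → 1st person.

past, conditional, active, 1st person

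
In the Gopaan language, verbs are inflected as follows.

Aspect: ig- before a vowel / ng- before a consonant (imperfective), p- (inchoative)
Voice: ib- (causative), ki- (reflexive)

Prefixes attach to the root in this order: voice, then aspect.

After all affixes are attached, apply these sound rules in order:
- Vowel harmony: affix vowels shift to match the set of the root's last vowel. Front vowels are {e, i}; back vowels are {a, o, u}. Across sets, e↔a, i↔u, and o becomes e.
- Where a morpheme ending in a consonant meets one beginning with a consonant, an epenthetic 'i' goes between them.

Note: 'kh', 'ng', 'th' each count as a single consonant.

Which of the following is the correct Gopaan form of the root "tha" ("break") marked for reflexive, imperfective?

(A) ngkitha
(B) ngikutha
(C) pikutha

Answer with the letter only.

B

Attach voice reflexive ki- → kitha.
Attach aspect imperfective ng- (before consonant 'k') → ngkitha.
Apply vowel harmony: ngkitha → ngkutha.
Apply epenthesis: ngkutha → ngikutha.
So the correct form is ngikutha, option (B).
(C) pikutha is wrong: it uses inchoative instead of imperfective for aspect.
(A) ngkitha is wrong: it fails to apply the sound rule(s).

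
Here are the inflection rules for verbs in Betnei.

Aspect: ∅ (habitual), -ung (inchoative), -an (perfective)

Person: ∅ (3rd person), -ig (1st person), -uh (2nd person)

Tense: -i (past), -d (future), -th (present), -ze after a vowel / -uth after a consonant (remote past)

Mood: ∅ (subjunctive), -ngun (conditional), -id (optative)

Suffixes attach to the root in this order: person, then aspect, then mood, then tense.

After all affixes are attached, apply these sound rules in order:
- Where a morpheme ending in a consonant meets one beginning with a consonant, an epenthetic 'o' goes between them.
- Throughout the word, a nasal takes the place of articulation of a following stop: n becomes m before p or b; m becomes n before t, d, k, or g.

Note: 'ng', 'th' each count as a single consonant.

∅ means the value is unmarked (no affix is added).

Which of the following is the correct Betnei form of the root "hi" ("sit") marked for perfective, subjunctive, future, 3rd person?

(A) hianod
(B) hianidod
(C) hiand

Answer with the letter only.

person = 3rd person: zero marking, form stays hi.
Attach aspect perfective -an → hian.
mood = subjunctive: zero marking, form stays hian.
Attach tense future -d → hiand.
Apply epenthesis: hiand → hianod.
Nasal assimilation: no change.
So the correct form is hianod, option (A).
(C) hiand is wrong: it fails to apply the sound rule(s).
(B) hianidod is wrong: it uses optative instead of subjunctive for mood.

A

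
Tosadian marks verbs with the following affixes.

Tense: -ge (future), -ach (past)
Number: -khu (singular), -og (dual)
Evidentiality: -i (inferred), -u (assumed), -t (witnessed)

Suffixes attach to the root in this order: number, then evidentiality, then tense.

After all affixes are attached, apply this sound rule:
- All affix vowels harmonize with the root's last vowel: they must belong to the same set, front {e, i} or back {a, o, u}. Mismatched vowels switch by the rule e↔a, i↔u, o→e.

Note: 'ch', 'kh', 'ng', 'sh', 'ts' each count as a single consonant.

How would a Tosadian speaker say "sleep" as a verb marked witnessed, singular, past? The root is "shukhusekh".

shukhusekhkhitech

Attach number singular -khu → shukhusekhkhu.
Attach evidentiality witnessed -t → shukhusekhkhut.
Attach tense past -ach → shukhusekhkhutach.
Apply vowel harmony: shukhusekhkhutach → shukhusekhkhitech.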